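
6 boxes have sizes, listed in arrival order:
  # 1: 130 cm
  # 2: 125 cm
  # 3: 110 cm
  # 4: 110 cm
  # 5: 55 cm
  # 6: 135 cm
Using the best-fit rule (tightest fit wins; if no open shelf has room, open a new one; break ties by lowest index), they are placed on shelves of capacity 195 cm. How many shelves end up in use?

5

  130 → shelf 1 (new)  [load 130/195]
  125 → shelf 2 (new)  [load 125/195]
  110 → shelf 3 (new)  [load 110/195]
  110 → shelf 4 (new)  [load 110/195]
  55 → shelf 1  [load 185/195]
  135 → shelf 5 (new)  [load 135/195]
5 shelves opened.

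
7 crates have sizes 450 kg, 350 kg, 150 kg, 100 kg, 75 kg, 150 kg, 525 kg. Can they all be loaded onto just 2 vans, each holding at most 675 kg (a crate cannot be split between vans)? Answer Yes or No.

No

Total = 1800 kg; ⌈1800/675⌉ = 3.
At least 3 vans are required, but only 2 are allowed.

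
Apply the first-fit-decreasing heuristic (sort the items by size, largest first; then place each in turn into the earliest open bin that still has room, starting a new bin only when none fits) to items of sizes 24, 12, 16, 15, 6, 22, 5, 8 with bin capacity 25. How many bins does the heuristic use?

Sorted descending: 24, 22, 16, 15, 12, 8, 6, 5.
  24 → bin 1 (new)  [load 24/25]
  22 → bin 2 (new)  [load 22/25]
  16 → bin 3 (new)  [load 16/25]
  15 → bin 4 (new)  [load 15/25]
  12 → bin 5 (new)  [load 12/25]
  8 → bin 3  [load 24/25]
  6 → bin 4  [load 21/25]
  5 → bin 5  [load 17/25]
5 bins opened.

5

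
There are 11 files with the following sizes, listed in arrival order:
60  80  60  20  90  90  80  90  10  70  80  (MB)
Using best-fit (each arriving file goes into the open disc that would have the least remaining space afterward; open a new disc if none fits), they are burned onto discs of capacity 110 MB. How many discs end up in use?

9

  60 → disc 1 (new)  [load 60/110]
  80 → disc 2 (new)  [load 80/110]
  60 → disc 3 (new)  [load 60/110]
  20 → disc 2  [load 100/110]
  90 → disc 4 (new)  [load 90/110]
  90 → disc 5 (new)  [load 90/110]
  80 → disc 6 (new)  [load 80/110]
  90 → disc 7 (new)  [load 90/110]
  10 → disc 2  [load 110/110]
  70 → disc 8 (new)  [load 70/110]
  80 → disc 9 (new)  [load 80/110]
9 discs opened.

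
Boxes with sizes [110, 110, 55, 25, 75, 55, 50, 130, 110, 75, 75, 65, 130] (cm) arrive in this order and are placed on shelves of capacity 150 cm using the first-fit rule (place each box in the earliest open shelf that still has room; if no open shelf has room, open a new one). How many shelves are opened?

9

  110 → shelf 1 (new)  [load 110/150]
  110 → shelf 2 (new)  [load 110/150]
  55 → shelf 3 (new)  [load 55/150]
  25 → shelf 1  [load 135/150]
  75 → shelf 3  [load 130/150]
  55 → shelf 4 (new)  [load 55/150]
  50 → shelf 4  [load 105/150]
  130 → shelf 5 (new)  [load 130/150]
  110 → shelf 6 (new)  [load 110/150]
  75 → shelf 7 (new)  [load 75/150]
  75 → shelf 7  [load 150/150]
  65 → shelf 8 (new)  [load 65/150]
  130 → shelf 9 (new)  [load 130/150]
9 shelves opened.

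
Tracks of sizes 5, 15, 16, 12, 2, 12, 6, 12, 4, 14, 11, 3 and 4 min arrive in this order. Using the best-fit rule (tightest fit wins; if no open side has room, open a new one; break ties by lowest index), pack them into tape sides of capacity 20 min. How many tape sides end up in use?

  5 → side 1 (new)  [load 5/20]
  15 → side 1  [load 20/20]
  16 → side 2 (new)  [load 16/20]
  12 → side 3 (new)  [load 12/20]
  2 → side 2  [load 18/20]
  12 → side 4 (new)  [load 12/20]
  6 → side 3  [load 18/20]
  12 → side 5 (new)  [load 12/20]
  4 → side 4  [load 16/20]
  14 → side 6 (new)  [load 14/20]
  11 → side 7 (new)  [load 11/20]
  3 → side 4  [load 19/20]
  4 → side 6  [load 18/20]
7 tape sides opened.

7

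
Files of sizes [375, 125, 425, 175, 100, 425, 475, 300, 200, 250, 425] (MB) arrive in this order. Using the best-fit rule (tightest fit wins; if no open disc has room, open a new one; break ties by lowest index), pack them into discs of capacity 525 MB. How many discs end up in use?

7

  375 → disc 1 (new)  [load 375/525]
  125 → disc 1  [load 500/525]
  425 → disc 2 (new)  [load 425/525]
  175 → disc 3 (new)  [load 175/525]
  100 → disc 2  [load 525/525]
  425 → disc 4 (new)  [load 425/525]
  475 → disc 5 (new)  [load 475/525]
  300 → disc 3  [load 475/525]
  200 → disc 6 (new)  [load 200/525]
  250 → disc 6  [load 450/525]
  425 → disc 7 (new)  [load 425/525]
7 discs opened.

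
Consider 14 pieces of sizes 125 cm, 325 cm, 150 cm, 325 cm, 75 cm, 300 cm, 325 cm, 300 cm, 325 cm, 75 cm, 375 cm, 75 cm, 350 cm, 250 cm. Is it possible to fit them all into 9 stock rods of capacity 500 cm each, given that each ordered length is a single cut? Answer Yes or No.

Yes

A valid assignment using 9 stock rods:
  stock rod 1: 375 + 125 = 500
  stock rod 2: 350 + 150 = 500
  stock rod 3: 325 + 75 + 75 = 475
  stock rod 4: 325 + 75 = 400
  stock rod 5: 325 = 325
  stock rod 6: 325 = 325
  stock rod 7: 300 = 300
  stock rod 8: 300 = 300
  stock rod 9: 250 = 250
Every load is within 500 cm, so 9 stock rods suffice.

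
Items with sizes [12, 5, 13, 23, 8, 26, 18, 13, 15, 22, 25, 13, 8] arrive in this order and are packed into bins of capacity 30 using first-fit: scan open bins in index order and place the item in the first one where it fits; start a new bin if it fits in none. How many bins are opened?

  12 → bin 1 (new)  [load 12/30]
  5 → bin 1  [load 17/30]
  13 → bin 1  [load 30/30]
  23 → bin 2 (new)  [load 23/30]
  8 → bin 3 (new)  [load 8/30]
  26 → bin 4 (new)  [load 26/30]
  18 → bin 3  [load 26/30]
  13 → bin 5 (new)  [load 13/30]
  15 → bin 5  [load 28/30]
  22 → bin 6 (new)  [load 22/30]
  25 → bin 7 (new)  [load 25/30]
  13 → bin 8 (new)  [load 13/30]
  8 → bin 6  [load 30/30]
8 bins opened.

8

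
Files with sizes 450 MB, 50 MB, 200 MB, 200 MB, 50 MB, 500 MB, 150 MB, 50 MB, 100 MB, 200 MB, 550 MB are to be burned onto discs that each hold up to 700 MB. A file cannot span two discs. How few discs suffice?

Total = 550 + 500 + 450 + 200 + 200 + 200 + 150 + 100 + 50 + 50 + 50 = 2500 MB.
Lower bound: ⌈2500/700⌉ = 4 discs.
A packing using 4 discs:
  disc 1: 550 + 150 = 700
  disc 2: 500 + 200 = 700
  disc 3: 450 + 200 + 50 = 700
  disc 4: 200 + 100 + 50 + 50 = 400
This matches the lower bound, so 4 is optimal.

4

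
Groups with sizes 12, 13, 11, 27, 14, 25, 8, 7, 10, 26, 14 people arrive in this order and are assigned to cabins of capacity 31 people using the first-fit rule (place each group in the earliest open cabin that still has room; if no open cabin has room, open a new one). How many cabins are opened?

7

  12 → cabin 1 (new)  [load 12/31]
  13 → cabin 1  [load 25/31]
  11 → cabin 2 (new)  [load 11/31]
  27 → cabin 3 (new)  [load 27/31]
  14 → cabin 2  [load 25/31]
  25 → cabin 4 (new)  [load 25/31]
  8 → cabin 5 (new)  [load 8/31]
  7 → cabin 5  [load 15/31]
  10 → cabin 5  [load 25/31]
  26 → cabin 6 (new)  [load 26/31]
  14 → cabin 7 (new)  [load 14/31]
7 cabins opened.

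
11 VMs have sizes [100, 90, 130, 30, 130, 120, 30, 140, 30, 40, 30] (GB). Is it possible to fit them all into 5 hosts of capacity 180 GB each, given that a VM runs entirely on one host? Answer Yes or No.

Total = 870 GB; ⌈870/180⌉ = 5.
The bound of 5 does not rule out 5, but exhaustive search shows no assignment into 5 hosts of capacity 180 GB exists — the minimum is 6.

No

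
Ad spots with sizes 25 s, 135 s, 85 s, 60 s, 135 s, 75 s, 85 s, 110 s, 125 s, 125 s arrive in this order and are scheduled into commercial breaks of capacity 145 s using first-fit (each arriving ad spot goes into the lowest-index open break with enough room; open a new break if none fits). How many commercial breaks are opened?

  25 → break 1 (new)  [load 25/145]
  135 → break 2 (new)  [load 135/145]
  85 → break 1  [load 110/145]
  60 → break 3 (new)  [load 60/145]
  135 → break 4 (new)  [load 135/145]
  75 → break 3  [load 135/145]
  85 → break 5 (new)  [load 85/145]
  110 → break 6 (new)  [load 110/145]
  125 → break 7 (new)  [load 125/145]
  125 → break 8 (new)  [load 125/145]
8 commercial breaks opened.

8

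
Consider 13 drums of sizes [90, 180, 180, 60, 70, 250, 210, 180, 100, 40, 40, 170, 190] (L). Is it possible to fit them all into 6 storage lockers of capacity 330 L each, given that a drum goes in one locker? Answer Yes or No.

Total = 1760 L; ⌈1760/330⌉ = 6.
7 drums each exceed half the capacity and cannot share a locker, forcing at least 7 storage lockers.
At least 7 storage lockers are required, but only 6 are allowed.

No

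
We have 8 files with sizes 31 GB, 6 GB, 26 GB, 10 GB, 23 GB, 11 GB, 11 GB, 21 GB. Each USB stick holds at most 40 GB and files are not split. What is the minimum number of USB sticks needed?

Total = 31 + 26 + 23 + 21 + 11 + 11 + 10 + 6 = 139 GB.
Lower bound: ⌈139/40⌉ = 4 USB sticks.
A packing using 4 USB sticks:
  USB stick 1: 31 + 6 = 37
  USB stick 2: 26 + 11 = 37
  USB stick 3: 23 + 11 = 34
  USB stick 4: 21 + 10 = 31
This matches the lower bound, so 4 is optimal.

4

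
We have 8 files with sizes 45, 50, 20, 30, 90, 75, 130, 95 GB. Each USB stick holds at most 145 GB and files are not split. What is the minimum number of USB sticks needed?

Total = 130 + 95 + 90 + 75 + 50 + 45 + 30 + 20 = 535 GB.
Lower bound: ⌈535/145⌉ = 4 USB sticks.
A packing using 4 USB sticks:
  USB stick 1: 130 = 130
  USB stick 2: 95 + 50 = 145
  USB stick 3: 90 + 45 = 135
  USB stick 4: 75 + 30 + 20 = 125
This matches the lower bound, so 4 is optimal.

4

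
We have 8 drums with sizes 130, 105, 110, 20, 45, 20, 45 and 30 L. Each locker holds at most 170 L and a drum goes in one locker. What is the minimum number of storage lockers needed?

4

Total = 130 + 110 + 105 + 45 + 45 + 30 + 20 + 20 = 505 L.
Lower bound: ⌈505/170⌉ = 3 storage lockers.
A packing using 4 storage lockers:
  locker 1: 130 + 30 = 160
  locker 2: 110 + 45 = 155
  locker 3: 105 + 45 + 20 = 170
  locker 4: 20 = 20
No arrangement into 3 storage lockers stays within capacity, so 4 is optimal.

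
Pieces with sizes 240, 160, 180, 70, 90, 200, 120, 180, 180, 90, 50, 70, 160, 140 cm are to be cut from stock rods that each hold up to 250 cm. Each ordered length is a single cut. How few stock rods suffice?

9

Total = 240 + 200 + 180 + 180 + 180 + 160 + 160 + 140 + 120 + 90 + 90 + 70 + 70 + 50 = 1930 cm.
Lower bound: ⌈1930/250⌉ = 8 stock rods.
A packing using 9 stock rods:
  stock rod 1: 240 = 240
  stock rod 2: 200 + 50 = 250
  stock rod 3: 180 + 70 = 250
  stock rod 4: 180 + 70 = 250
  stock rod 5: 180 = 180
  stock rod 6: 160 + 90 = 250
  stock rod 7: 160 + 90 = 250
  stock rod 8: 140 = 140
  stock rod 9: 120 = 120
No arrangement into 8 stock rods stays within capacity, so 9 is optimal.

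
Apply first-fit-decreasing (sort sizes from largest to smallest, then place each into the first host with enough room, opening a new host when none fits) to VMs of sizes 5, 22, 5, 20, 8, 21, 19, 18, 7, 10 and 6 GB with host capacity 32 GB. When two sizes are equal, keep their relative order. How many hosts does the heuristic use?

Sorted descending: 22, 21, 20, 19, 18, 10, 8, 7, 6, 5, 5.
  22 → host 1 (new)  [load 22/32]
  21 → host 2 (new)  [load 21/32]
  20 → host 3 (new)  [load 20/32]
  19 → host 4 (new)  [load 19/32]
  18 → host 5 (new)  [load 18/32]
  10 → host 1  [load 32/32]
  8 → host 2  [load 29/32]
  7 → host 3  [load 27/32]
  6 → host 4  [load 25/32]
  5 → host 3  [load 32/32]
  5 → host 4  [load 30/32]
5 hosts opened.

5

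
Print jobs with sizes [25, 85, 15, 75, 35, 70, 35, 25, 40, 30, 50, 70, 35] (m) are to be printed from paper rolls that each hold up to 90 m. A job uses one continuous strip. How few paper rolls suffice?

Total = 85 + 75 + 70 + 70 + 50 + 40 + 35 + 35 + 35 + 30 + 25 + 25 + 15 = 590 m.
Lower bound: ⌈590/90⌉ = 7 paper rolls.
A packing using 8 paper rolls:
  roll 1: 85 = 85
  roll 2: 75 + 15 = 90
  roll 3: 70 = 70
  roll 4: 70 = 70
  roll 5: 50 + 40 = 90
  roll 6: 35 + 35 = 70
  roll 7: 35 + 30 + 25 = 90
  roll 8: 25 = 25
No arrangement into 7 paper rolls stays within capacity, so 8 is optimal.

8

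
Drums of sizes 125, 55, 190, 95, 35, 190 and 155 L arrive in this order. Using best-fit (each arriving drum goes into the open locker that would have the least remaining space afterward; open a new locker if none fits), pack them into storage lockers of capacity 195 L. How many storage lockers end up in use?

  125 → locker 1 (new)  [load 125/195]
  55 → locker 1  [load 180/195]
  190 → locker 2 (new)  [load 190/195]
  95 → locker 3 (new)  [load 95/195]
  35 → locker 3  [load 130/195]
  190 → locker 4 (new)  [load 190/195]
  155 → locker 5 (new)  [load 155/195]
5 storage lockers opened.

5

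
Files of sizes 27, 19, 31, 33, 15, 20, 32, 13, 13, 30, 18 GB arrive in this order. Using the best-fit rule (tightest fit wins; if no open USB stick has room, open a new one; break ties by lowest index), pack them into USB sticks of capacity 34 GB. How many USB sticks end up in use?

  27 → USB stick 1 (new)  [load 27/34]
  19 → USB stick 2 (new)  [load 19/34]
  31 → USB stick 3 (new)  [load 31/34]
  33 → USB stick 4 (new)  [load 33/34]
  15 → USB stick 2  [load 34/34]
  20 → USB stick 5 (new)  [load 20/34]
  32 → USB stick 6 (new)  [load 32/34]
  13 → USB stick 5  [load 33/34]
  13 → USB stick 7 (new)  [load 13/34]
  30 → USB stick 8 (new)  [load 30/34]
  18 → USB stick 7  [load 31/34]
8 USB sticks opened.

8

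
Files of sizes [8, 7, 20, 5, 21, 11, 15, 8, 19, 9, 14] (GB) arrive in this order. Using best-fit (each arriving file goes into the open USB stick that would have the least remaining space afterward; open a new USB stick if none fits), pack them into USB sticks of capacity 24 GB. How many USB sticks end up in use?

  8 → USB stick 1 (new)  [load 8/24]
  7 → USB stick 1  [load 15/24]
  20 → USB stick 2 (new)  [load 20/24]
  5 → USB stick 1  [load 20/24]
  21 → USB stick 3 (new)  [load 21/24]
  11 → USB stick 4 (new)  [load 11/24]
  15 → USB stick 5 (new)  [load 15/24]
  8 → USB stick 5  [load 23/24]
  19 → USB stick 6 (new)  [load 19/24]
  9 → USB stick 4  [load 20/24]
  14 → USB stick 7 (new)  [load 14/24]
7 USB sticks opened.

7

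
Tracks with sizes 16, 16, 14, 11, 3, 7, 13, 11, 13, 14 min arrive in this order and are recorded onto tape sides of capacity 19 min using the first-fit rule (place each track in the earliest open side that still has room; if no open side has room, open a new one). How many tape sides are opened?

8

  16 → side 1 (new)  [load 16/19]
  16 → side 2 (new)  [load 16/19]
  14 → side 3 (new)  [load 14/19]
  11 → side 4 (new)  [load 11/19]
  3 → side 1  [load 19/19]
  7 → side 4  [load 18/19]
  13 → side 5 (new)  [load 13/19]
  11 → side 6 (new)  [load 11/19]
  13 → side 7 (new)  [load 13/19]
  14 → side 8 (new)  [load 14/19]
8 tape sides opened.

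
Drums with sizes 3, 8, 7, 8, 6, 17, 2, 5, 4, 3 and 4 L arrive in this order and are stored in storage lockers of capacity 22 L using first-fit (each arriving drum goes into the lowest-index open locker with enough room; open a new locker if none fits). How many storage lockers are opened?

  3 → locker 1 (new)  [load 3/22]
  8 → locker 1  [load 11/22]
  7 → locker 1  [load 18/22]
  8 → locker 2 (new)  [load 8/22]
  6 → locker 2  [load 14/22]
  17 → locker 3 (new)  [load 17/22]
  2 → locker 1  [load 20/22]
  5 → locker 2  [load 19/22]
  4 → locker 3  [load 21/22]
  3 → locker 2  [load 22/22]
  4 → locker 4 (new)  [load 4/22]
4 storage lockers opened.

4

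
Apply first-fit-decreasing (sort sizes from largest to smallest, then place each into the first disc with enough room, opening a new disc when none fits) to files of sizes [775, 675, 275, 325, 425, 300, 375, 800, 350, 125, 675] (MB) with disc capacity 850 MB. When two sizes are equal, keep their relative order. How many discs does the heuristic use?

7

Sorted descending: 800, 775, 675, 675, 425, 375, 350, 325, 300, 275, 125.
  800 → disc 1 (new)  [load 800/850]
  775 → disc 2 (new)  [load 775/850]
  675 → disc 3 (new)  [load 675/850]
  675 → disc 4 (new)  [load 675/850]
  425 → disc 5 (new)  [load 425/850]
  375 → disc 5  [load 800/850]
  350 → disc 6 (new)  [load 350/850]
  325 → disc 6  [load 675/850]
  300 → disc 7 (new)  [load 300/850]
  275 → disc 7  [load 575/850]
  125 → disc 3  [load 800/850]
7 discs opened.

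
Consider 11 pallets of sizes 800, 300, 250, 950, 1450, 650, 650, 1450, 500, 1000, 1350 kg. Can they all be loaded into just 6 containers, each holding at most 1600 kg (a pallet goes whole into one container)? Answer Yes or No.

No

Total = 9350 kg; ⌈9350/1600⌉ = 6.
The bound of 6 does not rule out 6, but exhaustive search shows no assignment into 6 containers of capacity 1600 kg exists — the minimum is 7.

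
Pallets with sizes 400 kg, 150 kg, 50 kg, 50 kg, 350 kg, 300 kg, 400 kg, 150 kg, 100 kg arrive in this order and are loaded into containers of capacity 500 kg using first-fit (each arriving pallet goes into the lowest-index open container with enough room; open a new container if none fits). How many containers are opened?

4

  400 → container 1 (new)  [load 400/500]
  150 → container 2 (new)  [load 150/500]
  50 → container 1  [load 450/500]
  50 → container 1  [load 500/500]
  350 → container 2  [load 500/500]
  300 → container 3 (new)  [load 300/500]
  400 → container 4 (new)  [load 400/500]
  150 → container 3  [load 450/500]
  100 → container 4  [load 500/500]
4 containers opened.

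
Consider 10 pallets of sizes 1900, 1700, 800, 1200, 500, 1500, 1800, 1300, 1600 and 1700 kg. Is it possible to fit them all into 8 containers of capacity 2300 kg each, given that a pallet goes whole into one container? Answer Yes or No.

Yes

A valid assignment using 8 containers:
  container 1: 1900 = 1900
  container 2: 1800 + 500 = 2300
  container 3: 1700 = 1700
  container 4: 1700 = 1700
  container 5: 1600 = 1600
  container 6: 1500 + 800 = 2300
  container 7: 1300 = 1300
  container 8: 1200 = 1200
Every load is within 2300 kg, so 8 containers suffice.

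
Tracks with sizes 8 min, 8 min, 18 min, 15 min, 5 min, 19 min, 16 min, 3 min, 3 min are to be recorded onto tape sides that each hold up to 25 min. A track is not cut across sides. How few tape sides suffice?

4

Total = 19 + 18 + 16 + 15 + 8 + 8 + 5 + 3 + 3 = 95 min.
Lower bound: ⌈95/25⌉ = 4 tape sides.
A packing using 4 tape sides:
  side 1: 19 + 5 = 24
  side 2: 18 + 3 + 3 = 24
  side 3: 16 + 8 = 24
  side 4: 15 + 8 = 23
This matches the lower bound, so 4 is optimal.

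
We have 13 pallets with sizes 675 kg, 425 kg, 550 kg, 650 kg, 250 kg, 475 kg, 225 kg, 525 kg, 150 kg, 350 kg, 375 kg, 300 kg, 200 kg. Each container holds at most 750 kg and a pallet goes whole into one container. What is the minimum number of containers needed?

8

Total = 675 + 650 + 550 + 525 + 475 + 425 + 375 + 350 + 300 + 250 + 225 + 200 + 150 = 5150 kg.
Lower bound: ⌈5150/750⌉ = 7 containers.
A packing using 8 containers:
  container 1: 675 = 675
  container 2: 650 = 650
  container 3: 550 + 200 = 750
  container 4: 525 + 225 = 750
  container 5: 475 + 250 = 725
  container 6: 425 + 300 = 725
  container 7: 375 + 350 = 725
  container 8: 150 = 150
No arrangement into 7 containers stays within capacity, so 8 is optimal.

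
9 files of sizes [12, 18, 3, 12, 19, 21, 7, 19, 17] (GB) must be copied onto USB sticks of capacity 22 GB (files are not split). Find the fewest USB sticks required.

Total = 21 + 19 + 19 + 18 + 17 + 12 + 12 + 7 + 3 = 128 GB.
Lower bound: ⌈128/22⌉ = 6 USB sticks.
Also, 7 files each exceed 11 GB, and no two of those can share a USB stick, so at least 7 USB sticks are needed.
A packing using 7 USB sticks:
  USB stick 1: 21 = 21
  USB stick 2: 19 + 3 = 22
  USB stick 3: 19 = 19
  USB stick 4: 18 = 18
  USB stick 5: 17 = 17
  USB stick 6: 12 + 7 = 19
  USB stick 7: 12 = 12
This matches the lower bound, so 7 is optimal.

7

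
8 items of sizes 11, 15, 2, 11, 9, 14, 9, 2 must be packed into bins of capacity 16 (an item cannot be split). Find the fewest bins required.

Total = 15 + 14 + 11 + 11 + 9 + 9 + 2 + 2 = 73.
Lower bound: ⌈73/16⌉ = 5 bins.
Also, 6 items each exceed 8, and no two of those can share a bin, so at least 6 bins are needed.
A packing using 6 bins:
  bin 1: 15 = 15
  bin 2: 14 + 2 = 16
  bin 3: 11 + 2 = 13
  bin 4: 11 = 11
  bin 5: 9 = 9
  bin 6: 9 = 9
This matches the lower bound, so 6 is optimal.

6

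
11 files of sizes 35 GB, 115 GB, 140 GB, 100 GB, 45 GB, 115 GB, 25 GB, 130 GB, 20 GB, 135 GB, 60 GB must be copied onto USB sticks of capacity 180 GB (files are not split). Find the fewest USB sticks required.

Total = 140 + 135 + 130 + 115 + 115 + 100 + 60 + 45 + 35 + 25 + 20 = 920 GB.
Lower bound: ⌈920/180⌉ = 6 USB sticks.
A packing using 6 USB sticks:
  USB stick 1: 140 + 35 = 175
  USB stick 2: 135 + 45 = 180
  USB stick 3: 130 + 25 + 20 = 175
  USB stick 4: 115 + 60 = 175
  USB stick 5: 115 = 115
  USB stick 6: 100 = 100
This matches the lower bound, so 6 is optimal.

6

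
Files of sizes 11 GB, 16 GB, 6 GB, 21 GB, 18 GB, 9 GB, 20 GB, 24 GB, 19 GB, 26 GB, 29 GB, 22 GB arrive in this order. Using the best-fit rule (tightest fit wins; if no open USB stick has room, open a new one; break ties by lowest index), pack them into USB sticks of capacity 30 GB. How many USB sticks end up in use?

9

  11 → USB stick 1 (new)  [load 11/30]
  16 → USB stick 1  [load 27/30]
  6 → USB stick 2 (new)  [load 6/30]
  21 → USB stick 2  [load 27/30]
  18 → USB stick 3 (new)  [load 18/30]
  9 → USB stick 3  [load 27/30]
  20 → USB stick 4 (new)  [load 20/30]
  24 → USB stick 5 (new)  [load 24/30]
  19 → USB stick 6 (new)  [load 19/30]
  26 → USB stick 7 (new)  [load 26/30]
  29 → USB stick 8 (new)  [load 29/30]
  22 → USB stick 9 (new)  [load 22/30]
9 USB sticks opened.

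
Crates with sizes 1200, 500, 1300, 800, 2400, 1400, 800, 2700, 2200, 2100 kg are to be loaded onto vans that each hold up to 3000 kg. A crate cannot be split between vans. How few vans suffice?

Total = 2700 + 2400 + 2200 + 2100 + 1400 + 1300 + 1200 + 800 + 800 + 500 = 15400 kg.
Lower bound: ⌈15400/3000⌉ = 6 vans.
A packing using 6 vans:
  van 1: 2700 = 2700
  van 2: 2400 + 500 = 2900
  van 3: 2200 + 800 = 3000
  van 4: 2100 + 800 = 2900
  van 5: 1400 + 1300 = 2700
  van 6: 1200 = 1200
This matches the lower bound, so 6 is optimal.

6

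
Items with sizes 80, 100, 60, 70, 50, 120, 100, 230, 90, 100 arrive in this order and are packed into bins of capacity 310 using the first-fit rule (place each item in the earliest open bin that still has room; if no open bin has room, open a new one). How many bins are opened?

  80 → bin 1 (new)  [load 80/310]
  100 → bin 1  [load 180/310]
  60 → bin 1  [load 240/310]
  70 → bin 1  [load 310/310]
  50 → bin 2 (new)  [load 50/310]
  120 → bin 2  [load 170/310]
  100 → bin 2  [load 270/310]
  230 → bin 3 (new)  [load 230/310]
  90 → bin 4 (new)  [load 90/310]
  100 → bin 4  [load 190/310]
4 bins opened.

4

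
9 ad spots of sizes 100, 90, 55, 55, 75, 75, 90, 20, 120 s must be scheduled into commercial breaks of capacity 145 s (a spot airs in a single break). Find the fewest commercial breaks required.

Total = 120 + 100 + 90 + 90 + 75 + 75 + 55 + 55 + 20 = 680 s.
Lower bound: ⌈680/145⌉ = 5 commercial breaks.
Also, 6 ad spots each exceed 145/2 s, and no two of those can share a break, so at least 6 commercial breaks are needed.
A packing using 6 commercial breaks:
  break 1: 120 + 20 = 140
  break 2: 100 = 100
  break 3: 90 + 55 = 145
  break 4: 90 + 55 = 145
  break 5: 75 = 75
  break 6: 75 = 75
This matches the lower bound, so 6 is optimal.

6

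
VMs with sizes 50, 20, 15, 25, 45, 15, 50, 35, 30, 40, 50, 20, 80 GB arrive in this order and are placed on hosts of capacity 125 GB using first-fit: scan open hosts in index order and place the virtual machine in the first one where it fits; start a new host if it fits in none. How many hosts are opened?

4

  50 → host 1 (new)  [load 50/125]
  20 → host 1  [load 70/125]
  15 → host 1  [load 85/125]
  25 → host 1  [load 110/125]
  45 → host 2 (new)  [load 45/125]
  15 → host 1  [load 125/125]
  50 → host 2  [load 95/125]
  35 → host 3 (new)  [load 35/125]
  30 → host 2  [load 125/125]
  40 → host 3  [load 75/125]
  50 → host 3  [load 125/125]
  20 → host 4 (new)  [load 20/125]
  80 → host 4  [load 100/125]
4 hosts opened.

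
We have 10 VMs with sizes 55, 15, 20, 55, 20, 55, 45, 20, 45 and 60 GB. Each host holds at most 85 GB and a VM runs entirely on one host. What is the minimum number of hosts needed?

6

Total = 60 + 55 + 55 + 55 + 45 + 45 + 20 + 20 + 20 + 15 = 390 GB.
Lower bound: ⌈390/85⌉ = 5 hosts.
Also, 6 VMs each exceed 85/2 GB, and no two of those can share a host, so at least 6 hosts are needed.
A packing using 6 hosts:
  host 1: 60 + 20 = 80
  host 2: 55 + 20 = 75
  host 3: 55 + 20 = 75
  host 4: 55 + 15 = 70
  host 5: 45 = 45
  host 6: 45 = 45
This matches the lower bound, so 6 is optimal.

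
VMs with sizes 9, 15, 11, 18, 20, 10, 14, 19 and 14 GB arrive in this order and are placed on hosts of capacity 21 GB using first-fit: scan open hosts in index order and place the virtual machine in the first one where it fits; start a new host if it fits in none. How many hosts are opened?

8

  9 → host 1 (new)  [load 9/21]
  15 → host 2 (new)  [load 15/21]
  11 → host 1  [load 20/21]
  18 → host 3 (new)  [load 18/21]
  20 → host 4 (new)  [load 20/21]
  10 → host 5 (new)  [load 10/21]
  14 → host 6 (new)  [load 14/21]
  19 → host 7 (new)  [load 19/21]
  14 → host 8 (new)  [load 14/21]
8 hosts opened.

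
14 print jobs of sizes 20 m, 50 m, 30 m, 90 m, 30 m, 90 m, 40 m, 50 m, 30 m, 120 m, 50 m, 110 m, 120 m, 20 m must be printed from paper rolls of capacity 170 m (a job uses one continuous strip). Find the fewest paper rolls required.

5

Total = 120 + 120 + 110 + 90 + 90 + 50 + 50 + 50 + 40 + 30 + 30 + 30 + 20 + 20 = 850 m.
Lower bound: ⌈850/170⌉ = 5 paper rolls.
A packing using 5 paper rolls:
  roll 1: 120 + 50 = 170
  roll 2: 120 + 50 = 170
  roll 3: 110 + 40 + 20 = 170
  roll 4: 90 + 50 + 30 = 170
  roll 5: 90 + 30 + 30 + 20 = 170
This matches the lower bound, so 5 is optimal.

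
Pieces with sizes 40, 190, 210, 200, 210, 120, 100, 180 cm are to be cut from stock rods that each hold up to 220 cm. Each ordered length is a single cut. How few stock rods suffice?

6

Total = 210 + 210 + 200 + 190 + 180 + 120 + 100 + 40 = 1250 cm.
Lower bound: ⌈1250/220⌉ = 6 stock rods.
A packing using 6 stock rods:
  stock rod 1: 210 = 210
  stock rod 2: 210 = 210
  stock rod 3: 200 = 200
  stock rod 4: 190 = 190
  stock rod 5: 180 + 40 = 220
  stock rod 6: 120 + 100 = 220
This matches the lower bound, so 6 is optimal.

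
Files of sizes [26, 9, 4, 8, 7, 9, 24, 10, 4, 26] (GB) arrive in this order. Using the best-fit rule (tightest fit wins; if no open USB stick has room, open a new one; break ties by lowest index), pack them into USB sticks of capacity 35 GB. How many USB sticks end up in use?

  26 → USB stick 1 (new)  [load 26/35]
  9 → USB stick 1  [load 35/35]
  4 → USB stick 2 (new)  [load 4/35]
  8 → USB stick 2  [load 12/35]
  7 → USB stick 2  [load 19/35]
  9 → USB stick 2  [load 28/35]
  24 → USB stick 3 (new)  [load 24/35]
  10 → USB stick 3  [load 34/35]
  4 → USB stick 2  [load 32/35]
  26 → USB stick 4 (new)  [load 26/35]
4 USB sticks opened.

4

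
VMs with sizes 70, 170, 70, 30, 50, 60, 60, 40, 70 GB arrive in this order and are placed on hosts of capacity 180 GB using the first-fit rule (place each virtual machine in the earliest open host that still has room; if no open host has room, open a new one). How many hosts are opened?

  70 → host 1 (new)  [load 70/180]
  170 → host 2 (new)  [load 170/180]
  70 → host 1  [load 140/180]
  30 → host 1  [load 170/180]
  50 → host 3 (new)  [load 50/180]
  60 → host 3  [load 110/180]
  60 → host 3  [load 170/180]
  40 → host 4 (new)  [load 40/180]
  70 → host 4  [load 110/180]
4 hosts opened.

4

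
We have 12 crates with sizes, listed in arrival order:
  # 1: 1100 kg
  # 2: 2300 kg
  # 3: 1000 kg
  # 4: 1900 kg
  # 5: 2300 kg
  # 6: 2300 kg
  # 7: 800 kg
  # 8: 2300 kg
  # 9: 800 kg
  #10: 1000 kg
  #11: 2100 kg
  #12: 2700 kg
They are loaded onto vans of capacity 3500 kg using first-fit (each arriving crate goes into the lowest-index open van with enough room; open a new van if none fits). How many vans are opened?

  1100 → van 1 (new)  [load 1100/3500]
  2300 → van 1  [load 3400/3500]
  1000 → van 2 (new)  [load 1000/3500]
  1900 → van 2  [load 2900/3500]
  2300 → van 3 (new)  [load 2300/3500]
  2300 → van 4 (new)  [load 2300/3500]
  800 → van 3  [load 3100/3500]
  2300 → van 5 (new)  [load 2300/3500]
  800 → van 4  [load 3100/3500]
  1000 → van 5  [load 3300/3500]
  2100 → van 6 (new)  [load 2100/3500]
  2700 → van 7 (new)  [load 2700/3500]
7 vans opened.

7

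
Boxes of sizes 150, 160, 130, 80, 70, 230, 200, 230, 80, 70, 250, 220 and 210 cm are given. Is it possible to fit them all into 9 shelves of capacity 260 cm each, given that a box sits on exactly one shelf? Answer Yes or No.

Total = 2080 cm; ⌈2080/260⌉ = 8.
The bound of 8 does not rule out 9, but exhaustive search shows no assignment into 9 shelves of capacity 260 cm exists — the minimum is 10.

No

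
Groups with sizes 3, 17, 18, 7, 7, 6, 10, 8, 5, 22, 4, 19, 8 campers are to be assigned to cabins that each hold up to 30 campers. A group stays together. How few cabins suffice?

Total = 22 + 19 + 18 + 17 + 10 + 8 + 8 + 7 + 7 + 6 + 5 + 4 + 3 = 134 campers.
Lower bound: ⌈134/30⌉ = 5 cabins.
A packing using 5 cabins:
  cabin 1: 22 + 8 = 30
  cabin 2: 19 + 10 = 29
  cabin 3: 18 + 8 + 4 = 30
  cabin 4: 17 + 7 + 6 = 30
  cabin 5: 7 + 5 + 3 = 15
This matches the lower bound, so 5 is optimal.

5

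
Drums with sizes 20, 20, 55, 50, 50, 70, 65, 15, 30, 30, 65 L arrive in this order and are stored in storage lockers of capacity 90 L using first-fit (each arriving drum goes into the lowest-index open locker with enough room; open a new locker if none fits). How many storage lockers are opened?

  20 → locker 1 (new)  [load 20/90]
  20 → locker 1  [load 40/90]
  55 → locker 2 (new)  [load 55/90]
  50 → locker 1  [load 90/90]
  50 → locker 3 (new)  [load 50/90]
  70 → locker 4 (new)  [load 70/90]
  65 → locker 5 (new)  [load 65/90]
  15 → locker 2  [load 70/90]
  30 → locker 3  [load 80/90]
  30 → locker 6 (new)  [load 30/90]
  65 → locker 7 (new)  [load 65/90]
7 storage lockers opened.

7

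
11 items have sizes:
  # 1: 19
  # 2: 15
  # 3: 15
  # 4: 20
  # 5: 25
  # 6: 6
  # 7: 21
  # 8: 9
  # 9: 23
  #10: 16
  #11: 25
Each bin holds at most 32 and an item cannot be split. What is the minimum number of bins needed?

8

Total = 25 + 25 + 23 + 21 + 20 + 19 + 16 + 15 + 15 + 9 + 6 = 194.
Lower bound: ⌈194/32⌉ = 7 bins.
A packing using 8 bins:
  bin 1: 25 + 6 = 31
  bin 2: 25 = 25
  bin 3: 23 + 9 = 32
  bin 4: 21 = 21
  bin 5: 20 = 20
  bin 6: 19 = 19
  bin 7: 16 + 15 = 31
  bin 8: 15 = 15
No arrangement into 7 bins stays within capacity, so 8 is optimal.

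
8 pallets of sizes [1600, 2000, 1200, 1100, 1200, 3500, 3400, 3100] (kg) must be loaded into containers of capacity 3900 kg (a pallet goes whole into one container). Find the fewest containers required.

Total = 3500 + 3400 + 3100 + 2000 + 1600 + 1200 + 1200 + 1100 = 17100 kg.
Lower bound: ⌈17100/3900⌉ = 5 containers.
A packing using 5 containers:
  container 1: 3500 = 3500
  container 2: 3400 = 3400
  container 3: 3100 = 3100
  container 4: 2000 + 1600 = 3600
  container 5: 1200 + 1200 + 1100 = 3500
This matches the lower bound, so 5 is optimal.

5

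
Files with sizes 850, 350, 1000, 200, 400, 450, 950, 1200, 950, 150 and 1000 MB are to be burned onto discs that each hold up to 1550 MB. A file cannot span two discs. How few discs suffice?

Total = 1200 + 1000 + 1000 + 950 + 950 + 850 + 450 + 400 + 350 + 200 + 150 = 7500 MB.
Lower bound: ⌈7500/1550⌉ = 5 discs.
Also, 6 files each exceed 775 MB, and no two of those can share a disc, so at least 6 discs are needed.
A packing using 6 discs:
  disc 1: 1200 + 350 = 1550
  disc 2: 1000 + 450 = 1450
  disc 3: 1000 + 400 + 150 = 1550
  disc 4: 950 + 200 = 1150
  disc 5: 950 = 950
  disc 6: 850 = 850
This matches the lower bound, so 6 is optimal.

6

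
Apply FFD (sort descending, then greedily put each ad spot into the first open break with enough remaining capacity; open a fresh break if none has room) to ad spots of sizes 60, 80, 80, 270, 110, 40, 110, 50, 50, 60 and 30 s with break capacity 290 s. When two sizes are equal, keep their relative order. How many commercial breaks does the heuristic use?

Sorted descending: 270, 110, 110, 80, 80, 60, 60, 50, 50, 40, 30.
  270 → break 1 (new)  [load 270/290]
  110 → break 2 (new)  [load 110/290]
  110 → break 2  [load 220/290]
  80 → break 3 (new)  [load 80/290]
  80 → break 3  [load 160/290]
  60 → break 2  [load 280/290]
  60 → break 3  [load 220/290]
  50 → break 3  [load 270/290]
  50 → break 4 (new)  [load 50/290]
  40 → break 4  [load 90/290]
  30 → break 4  [load 120/290]
4 commercial breaks opened.

4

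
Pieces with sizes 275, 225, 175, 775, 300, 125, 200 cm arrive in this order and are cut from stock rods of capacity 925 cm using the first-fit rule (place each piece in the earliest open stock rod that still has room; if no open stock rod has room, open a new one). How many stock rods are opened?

  275 → stock rod 1 (new)  [load 275/925]
  225 → stock rod 1  [load 500/925]
  175 → stock rod 1  [load 675/925]
  775 → stock rod 2 (new)  [load 775/925]
  300 → stock rod 3 (new)  [load 300/925]
  125 → stock rod 1  [load 800/925]
  200 → stock rod 3  [load 500/925]
3 stock rods opened.

3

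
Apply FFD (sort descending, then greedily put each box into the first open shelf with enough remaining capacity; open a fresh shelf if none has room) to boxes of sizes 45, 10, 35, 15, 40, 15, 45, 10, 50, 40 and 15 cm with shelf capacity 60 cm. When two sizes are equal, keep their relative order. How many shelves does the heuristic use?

Sorted descending: 50, 45, 45, 40, 40, 35, 15, 15, 15, 10, 10.
  50 → shelf 1 (new)  [load 50/60]
  45 → shelf 2 (new)  [load 45/60]
  45 → shelf 3 (new)  [load 45/60]
  40 → shelf 4 (new)  [load 40/60]
  40 → shelf 5 (new)  [load 40/60]
  35 → shelf 6 (new)  [load 35/60]
  15 → shelf 2  [load 60/60]
  15 → shelf 3  [load 60/60]
  15 → shelf 4  [load 55/60]
  10 → shelf 1  [load 60/60]
  10 → shelf 5  [load 50/60]
6 shelves opened.

6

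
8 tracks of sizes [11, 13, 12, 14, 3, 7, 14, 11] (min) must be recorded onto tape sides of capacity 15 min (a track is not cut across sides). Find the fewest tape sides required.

Total = 14 + 14 + 13 + 12 + 11 + 11 + 7 + 3 = 85 min.
Lower bound: ⌈85/15⌉ = 6 tape sides.
A packing using 7 tape sides:
  side 1: 14 = 14
  side 2: 14 = 14
  side 3: 13 = 13
  side 4: 12 + 3 = 15
  side 5: 11 = 11
  side 6: 11 = 11
  side 7: 7 = 7
No arrangement into 6 tape sides stays within capacity, so 7 is optimal.

7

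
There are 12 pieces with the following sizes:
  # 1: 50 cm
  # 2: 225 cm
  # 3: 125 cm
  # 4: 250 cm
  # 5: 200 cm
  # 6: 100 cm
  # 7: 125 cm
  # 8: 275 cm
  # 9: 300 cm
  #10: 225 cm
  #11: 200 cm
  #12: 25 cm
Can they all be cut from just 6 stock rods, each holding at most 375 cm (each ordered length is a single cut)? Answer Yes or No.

Total = 2100 cm; ⌈2100/375⌉ = 6.
7 pieces each exceed half the capacity and cannot share a stock rod, forcing at least 7 stock rods.
At least 7 stock rods are required, but only 6 are allowed.

No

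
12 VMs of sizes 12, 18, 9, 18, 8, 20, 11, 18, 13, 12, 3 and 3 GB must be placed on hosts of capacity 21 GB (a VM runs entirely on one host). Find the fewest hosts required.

Total = 20 + 18 + 18 + 18 + 13 + 12 + 12 + 11 + 9 + 8 + 3 + 3 = 145 GB.
Lower bound: ⌈145/21⌉ = 7 hosts.
Also, 8 VMs each exceed 21/2 GB, and no two of those can share a host, so at least 8 hosts are needed.
A packing using 8 hosts:
  host 1: 20 = 20
  host 2: 18 + 3 = 21
  host 3: 18 + 3 = 21
  host 4: 18 = 18
  host 5: 13 + 8 = 21
  host 6: 12 + 9 = 21
  host 7: 12 = 12
  host 8: 11 = 11
This matches the lower bound, so 8 is optimal.

8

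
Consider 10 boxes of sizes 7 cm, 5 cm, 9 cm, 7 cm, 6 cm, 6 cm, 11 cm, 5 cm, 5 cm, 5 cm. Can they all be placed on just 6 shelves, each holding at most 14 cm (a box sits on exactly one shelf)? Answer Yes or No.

Yes

A valid assignment using 6 shelves:
  shelf 1: 11 = 11
  shelf 2: 9 + 5 = 14
  shelf 3: 7 + 7 = 14
  shelf 4: 6 + 6 = 12
  shelf 5: 5 + 5 = 10
  shelf 6: 5 = 5
Every load is within 14 cm, so 6 shelves suffice.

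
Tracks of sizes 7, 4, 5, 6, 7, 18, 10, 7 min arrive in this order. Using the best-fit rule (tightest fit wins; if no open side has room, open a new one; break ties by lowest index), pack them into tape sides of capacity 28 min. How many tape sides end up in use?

  7 → side 1 (new)  [load 7/28]
  4 → side 1  [load 11/28]
  5 → side 1  [load 16/28]
  6 → side 1  [load 22/28]
  7 → side 2 (new)  [load 7/28]
  18 → side 2  [load 25/28]
  10 → side 3 (new)  [load 10/28]
  7 → side 3  [load 17/28]
3 tape sides opened.

3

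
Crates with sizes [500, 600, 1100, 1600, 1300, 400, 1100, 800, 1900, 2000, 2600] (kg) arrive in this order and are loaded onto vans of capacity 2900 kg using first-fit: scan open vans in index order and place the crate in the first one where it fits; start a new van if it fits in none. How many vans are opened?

6

  500 → van 1 (new)  [load 500/2900]
  600 → van 1  [load 1100/2900]
  1100 → van 1  [load 2200/2900]
  1600 → van 2 (new)  [load 1600/2900]
  1300 → van 2  [load 2900/2900]
  400 → van 1  [load 2600/2900]
  1100 → van 3 (new)  [load 1100/2900]
  800 → van 3  [load 1900/2900]
  1900 → van 4 (new)  [load 1900/2900]
  2000 → van 5 (new)  [load 2000/2900]
  2600 → van 6 (new)  [load 2600/2900]
6 vans opened.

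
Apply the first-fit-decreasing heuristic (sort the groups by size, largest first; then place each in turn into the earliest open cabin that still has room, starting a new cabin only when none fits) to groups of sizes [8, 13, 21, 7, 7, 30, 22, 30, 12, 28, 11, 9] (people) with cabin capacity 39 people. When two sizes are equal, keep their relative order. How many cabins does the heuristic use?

6

Sorted descending: 30, 30, 28, 22, 21, 13, 12, 11, 9, 8, 7, 7.
  30 → cabin 1 (new)  [load 30/39]
  30 → cabin 2 (new)  [load 30/39]
  28 → cabin 3 (new)  [load 28/39]
  22 → cabin 4 (new)  [load 22/39]
  21 → cabin 5 (new)  [load 21/39]
  13 → cabin 4  [load 35/39]
  12 → cabin 5  [load 33/39]
  11 → cabin 3  [load 39/39]
  9 → cabin 1  [load 39/39]
  8 → cabin 2  [load 38/39]
  7 → cabin 6 (new)  [load 7/39]
  7 → cabin 6  [load 14/39]
6 cabins opened.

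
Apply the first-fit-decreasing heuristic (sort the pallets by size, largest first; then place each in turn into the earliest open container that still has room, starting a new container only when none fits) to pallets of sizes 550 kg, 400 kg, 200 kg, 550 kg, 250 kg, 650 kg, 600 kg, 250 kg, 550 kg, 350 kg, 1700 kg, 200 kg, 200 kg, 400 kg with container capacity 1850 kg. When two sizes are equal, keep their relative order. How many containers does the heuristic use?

Sorted descending: 1700, 650, 600, 550, 550, 550, 400, 400, 350, 250, 250, 200, 200, 200.
  1700 → container 1 (new)  [load 1700/1850]
  650 → container 2 (new)  [load 650/1850]
  600 → container 2  [load 1250/1850]
  550 → container 2  [load 1800/1850]
  550 → container 3 (new)  [load 550/1850]
  550 → container 3  [load 1100/1850]
  400 → container 3  [load 1500/1850]
  400 → container 4 (new)  [load 400/1850]
  350 → container 3  [load 1850/1850]
  250 → container 4  [load 650/1850]
  250 → container 4  [load 900/1850]
  200 → container 4  [load 1100/1850]
  200 → container 4  [load 1300/1850]
  200 → container 4  [load 1500/1850]
4 containers opened.

4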